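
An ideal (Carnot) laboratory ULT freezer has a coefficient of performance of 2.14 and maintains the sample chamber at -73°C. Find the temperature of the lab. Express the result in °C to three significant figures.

COP_R = T_C/(T_H − T_C) gives T_H − T_C = T_C/COP.
With T_C = 200.15 K, T_H = 200.15 × (1 + 1/2.14) = 293.68 K.
Converting, 293.68 K = 20.53°C.

20.5 °C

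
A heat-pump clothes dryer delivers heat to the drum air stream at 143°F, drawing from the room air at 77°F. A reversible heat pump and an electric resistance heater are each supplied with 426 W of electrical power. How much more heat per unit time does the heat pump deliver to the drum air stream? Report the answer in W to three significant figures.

In absolute terms T_C = 298.15 K and T_H = 334.82 K, so ΔT = 36.67 K.
COP_Carnot = T_H/ΔT = 334.82/36.67 = 9.131.
The heat pump delivers Q̇_H = COP × Ẇ = 3890 W; the resistance heater delivers Ẇ = 426.0 W.
Extra = (COP − 1)·Ẇ = 3464 W.

3460 W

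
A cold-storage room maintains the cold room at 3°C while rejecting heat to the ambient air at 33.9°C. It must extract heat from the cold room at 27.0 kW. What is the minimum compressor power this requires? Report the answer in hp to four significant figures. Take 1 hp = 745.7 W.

In absolute terms T_C = 276.15 K and T_H = 307.05 K, so ΔT = 30.90 K.
COP_Carnot = T_C/ΔT = 276.15/30.90 = 8.937.
Ẇ_min = Q̇/COP_Carnot = 27.00/8.937 = 3.021 kW = 4.051 hp.

4.051 hp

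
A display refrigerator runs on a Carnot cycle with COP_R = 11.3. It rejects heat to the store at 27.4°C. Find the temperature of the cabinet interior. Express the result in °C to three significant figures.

2.97 °C

For a Carnot refrigerator COP_R = T_C/(T_H − T_C), so T_C = COP·T_H/(1 + COP).
With T_H = 300.55 K, T_C = 11.3 × 300.55/12.30 = 276.12 K.
Converting, 276.12 K = 2.97°C.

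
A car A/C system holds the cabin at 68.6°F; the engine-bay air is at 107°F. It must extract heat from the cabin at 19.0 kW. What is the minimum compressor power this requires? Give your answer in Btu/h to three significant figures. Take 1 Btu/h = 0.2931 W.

In absolute terms T_C = 293.48 K and T_H = 314.82 K, so ΔT = 21.33 K.
COP_Carnot = T_C/ΔT = 293.48/21.33 = 13.76.
Ẇ_min = Q̇/COP_Carnot = 19.00/13.76 = 1.381 kW = 4712 Btu/h.

4710 Btu/h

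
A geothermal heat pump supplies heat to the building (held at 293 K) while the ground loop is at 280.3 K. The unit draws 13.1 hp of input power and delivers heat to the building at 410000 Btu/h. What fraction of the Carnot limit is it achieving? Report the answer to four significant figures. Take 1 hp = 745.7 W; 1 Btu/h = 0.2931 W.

0.5332

Converting, Q̇_H = 410000 Btu/h = 161.2 hp, so COP_actual = Q̇_H/Ẇ = 161.2/13.10 = 12.30.
The reservoir spacing is ΔT = 293 − 280.3 = 12.70 K.
COP_Carnot = T_H/ΔT = 293.00/12.70 = 23.07.
η_II = COP_actual/COP_Carnot = 12.30/23.07 = 0.5332.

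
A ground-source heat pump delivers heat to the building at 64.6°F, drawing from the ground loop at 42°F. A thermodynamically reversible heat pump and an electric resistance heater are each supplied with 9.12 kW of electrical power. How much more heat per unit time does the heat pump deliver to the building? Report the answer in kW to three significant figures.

202 kW

In absolute terms T_C = 278.71 K and T_H = 291.26 K, so ΔT = 12.56 K.
COP_Carnot = T_H/ΔT = 291.26/12.56 = 23.20.
The heat pump delivers Q̇_H = COP × Ẇ = 211.6 kW; the resistance heater delivers Ẇ = 9.120 kW.
Extra = (COP − 1)·Ẇ = 202.4 kW.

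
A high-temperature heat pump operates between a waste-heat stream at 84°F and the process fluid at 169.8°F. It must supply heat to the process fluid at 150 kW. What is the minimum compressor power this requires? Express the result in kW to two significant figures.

In absolute terms T_C = 302.04 K and T_H = 349.71 K, so ΔT = 47.67 K.
COP_Carnot = T_H/ΔT = 349.71/47.67 = 7.336.
Ẇ_min = Q̇/COP_Carnot = 150.0/7.336 = 20.45 kW.

20 kW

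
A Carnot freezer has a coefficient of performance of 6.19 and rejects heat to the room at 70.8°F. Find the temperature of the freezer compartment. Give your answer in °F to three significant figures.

For a Carnot refrigerator COP_R = T_C/(T_H − T_C), so T_C = COP·T_H/(1 + COP).
With T_H = 294.71 K, T_C = 6.19 × 294.71/7.190 = 253.72 K.
Converting, 253.72 K = -2.98°F.

-2.98 °F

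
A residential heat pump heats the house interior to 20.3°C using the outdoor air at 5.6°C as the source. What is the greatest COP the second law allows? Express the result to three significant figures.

20.0

In absolute terms T_C = 278.75 K and T_H = 293.45 K, so ΔT = 14.70 K.
For a reversible cycle, COP_Carnot = T_H/ΔT = 293.45/14.70 = 19.96.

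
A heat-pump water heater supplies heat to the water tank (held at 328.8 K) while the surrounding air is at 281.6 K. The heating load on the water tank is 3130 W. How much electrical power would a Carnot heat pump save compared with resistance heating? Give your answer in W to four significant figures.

The reservoir spacing is ΔT = 328.8 − 281.6 = 47.20 K.
COP_Carnot = T_H/ΔT = 328.80/47.20 = 6.966.
Resistance heating needs Ẇ_res = Q̇_H = 3130 W; the reversible heat pump needs only Ẇ_hp = Q̇_H/COP = 449.3 W.
Saving = 3130 − 449.3 = 2681 W.

2681 W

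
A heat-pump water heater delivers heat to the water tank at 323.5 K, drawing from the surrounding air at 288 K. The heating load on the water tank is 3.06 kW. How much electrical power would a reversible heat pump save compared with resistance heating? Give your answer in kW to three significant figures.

The reservoir spacing is ΔT = 323.5 − 288 = 35.50 K.
COP_Carnot = T_H/ΔT = 323.50/35.50 = 9.113.
Resistance heating needs Ẇ_res = Q̇_H = 3.060 kW; the reversible heat pump needs only Ẇ_hp = Q̇_H/COP = 0.3358 kW.
Saving = 3.060 − 0.3358 = 2.724 kW.

2.72 kW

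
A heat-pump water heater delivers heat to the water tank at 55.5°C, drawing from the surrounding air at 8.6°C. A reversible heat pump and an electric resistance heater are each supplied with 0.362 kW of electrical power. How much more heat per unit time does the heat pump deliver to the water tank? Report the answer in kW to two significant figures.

In absolute terms T_C = 281.75 K and T_H = 328.65 K, so ΔT = 46.90 K.
COP_Carnot = T_H/ΔT = 328.65/46.90 = 7.007.
The heat pump delivers Q̇_H = COP × Ẇ = 2.537 kW; the resistance heater delivers Ẇ = 0.3620 kW.
Extra = (COP − 1)·Ẇ = 2.175 kW.

2.2 kW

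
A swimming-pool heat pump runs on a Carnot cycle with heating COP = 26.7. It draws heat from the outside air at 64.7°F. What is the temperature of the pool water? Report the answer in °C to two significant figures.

COP_HP = T_H/(T_H − T_C) rearranges to T_H = COP·T_C/(COP − 1).
With T_C = 291.32 K, T_H = 26.7 × 291.32/25.70 = 302.65 K.
Converting, 302.65 K = 29.50°C.

30 °C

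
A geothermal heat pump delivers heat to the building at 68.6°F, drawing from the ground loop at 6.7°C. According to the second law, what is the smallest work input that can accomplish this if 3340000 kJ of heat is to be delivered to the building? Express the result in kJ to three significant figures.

155000 kJ

In absolute terms T_C = 279.85 K and T_H = 293.48 K, so ΔT = 13.63 K.
The reversible limit is COP_HP = T_H/ΔT = 21.53, so W_min = Q_H/COP = Q_H·ΔT/T_H.
W_min = 3340000 × 13.63/293.48 = 155200 kJ.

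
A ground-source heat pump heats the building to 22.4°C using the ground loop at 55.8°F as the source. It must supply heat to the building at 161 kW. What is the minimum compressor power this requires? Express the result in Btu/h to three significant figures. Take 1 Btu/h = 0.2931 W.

In absolute terms T_C = 286.37 K and T_H = 295.55 K, so ΔT = 9.178 K.
COP_Carnot = T_H/ΔT = 295.55/9.178 = 32.20.
Ẇ_min = Q̇/COP_Carnot = 161.0/32.20 = 5.000 kW = 17060 Btu/h.

17100 Btu/h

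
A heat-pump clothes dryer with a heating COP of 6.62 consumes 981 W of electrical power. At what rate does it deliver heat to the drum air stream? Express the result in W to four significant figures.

6494 W

Q̇_H = COP_HP × Ẇ = 6.62 × 981.0 = 6494 W.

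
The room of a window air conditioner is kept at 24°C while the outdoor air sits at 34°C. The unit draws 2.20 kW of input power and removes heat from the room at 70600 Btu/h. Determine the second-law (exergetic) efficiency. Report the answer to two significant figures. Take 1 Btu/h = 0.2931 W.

Converting, Q̇_C = 70600 Btu/h = 20.69 kW, so COP_actual = Q̇_C/Ẇ = 20.69/2.200 = 9.406.
In absolute terms T_C = 297.15 K and T_H = 307.15 K, so ΔT = 10.00 K.
COP_Carnot = T_C/ΔT = 297.15/10.00 = 29.72.
η_II = COP_actual/COP_Carnot = 9.406/29.72 = 0.3165.

0.32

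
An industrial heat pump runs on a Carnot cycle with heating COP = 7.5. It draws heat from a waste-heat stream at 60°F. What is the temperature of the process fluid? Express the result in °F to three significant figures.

COP_HP = T_H/(T_H − T_C) rearranges to T_H = COP·T_C/(COP − 1).
With T_C = 288.71 K, T_H = 7.5 × 288.71/6.500 = 333.12 K.
Converting, 333.12 K = 139.95°F.

140 °F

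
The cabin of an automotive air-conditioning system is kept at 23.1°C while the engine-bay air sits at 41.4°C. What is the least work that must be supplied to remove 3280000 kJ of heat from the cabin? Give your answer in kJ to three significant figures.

203000 kJ

In absolute terms T_C = 296.25 K and T_H = 314.55 K, so ΔT = 18.30 K.
The reversible limit is COP_R = T_C/ΔT = 16.19, so W_min = Q_C/COP = Q_C·ΔT/T_C.
W_min = 3280000 × 18.30/296.25 = 202600 kJ.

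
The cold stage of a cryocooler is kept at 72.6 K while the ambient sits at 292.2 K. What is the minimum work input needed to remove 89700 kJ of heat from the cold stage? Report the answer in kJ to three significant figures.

The reservoir spacing is ΔT = 292.2 − 72.6 = 219.6 K.
The reversible limit is COP_R = T_C/ΔT = 0.3306, so W_min = Q_C/COP = Q_C·ΔT/T_C.
W_min = 89700 × 219.6/72.60 = 271300 kJ.

271000 kJ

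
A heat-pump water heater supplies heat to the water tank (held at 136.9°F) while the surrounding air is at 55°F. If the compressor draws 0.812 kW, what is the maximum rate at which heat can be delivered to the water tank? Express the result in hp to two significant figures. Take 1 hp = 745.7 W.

7.9 hp

In absolute terms T_C = 285.93 K and T_H = 331.43 K, so ΔT = 45.50 K.
COP_Carnot = T_H/ΔT = 331.43/45.50 = 7.284.
Q̇_max = COP_Carnot × Ẇ = 7.284 × 0.8120 kW = 5.915 kW = 7.932 hp.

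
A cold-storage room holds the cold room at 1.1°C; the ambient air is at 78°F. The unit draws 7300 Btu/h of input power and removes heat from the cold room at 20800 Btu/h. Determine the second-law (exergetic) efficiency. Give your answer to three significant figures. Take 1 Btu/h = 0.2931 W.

COP_actual = Q̇_C/Ẇ = 20800/7300 = 2.849.
In absolute terms T_C = 274.25 K and T_H = 298.71 K, so ΔT = 24.46 K.
COP_Carnot = T_C/ΔT = 274.25/24.46 = 11.21.
η_II = COP_actual/COP_Carnot = 2.849/11.21 = 0.2541.

0.254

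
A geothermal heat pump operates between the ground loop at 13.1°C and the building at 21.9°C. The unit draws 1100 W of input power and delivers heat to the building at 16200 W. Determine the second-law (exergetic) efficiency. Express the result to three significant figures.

0.439

COP_actual = Q̇_H/Ẇ = 16200/1100 = 14.73.
In absolute terms T_C = 286.25 K and T_H = 295.05 K, so ΔT = 8.800 K.
COP_Carnot = T_H/ΔT = 295.05/8.800 = 33.53.
η_II = COP_actual/COP_Carnot = 14.73/33.53 = 0.4392.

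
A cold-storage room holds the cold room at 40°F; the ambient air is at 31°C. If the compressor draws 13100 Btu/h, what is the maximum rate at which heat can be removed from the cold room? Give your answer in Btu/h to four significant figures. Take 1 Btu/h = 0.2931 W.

136900 Btu/h

In absolute terms T_C = 277.59 K and T_H = 304.15 K, so ΔT = 26.56 K.
COP_Carnot = T_C/ΔT = 277.59/26.56 = 10.45.
Q̇_max = COP_Carnot × Ẇ = 10.45 × 13100 Btu/h = 136900 Btu/h.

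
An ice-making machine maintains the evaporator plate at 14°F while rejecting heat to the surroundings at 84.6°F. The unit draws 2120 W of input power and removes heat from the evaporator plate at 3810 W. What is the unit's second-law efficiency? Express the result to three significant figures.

0.268

COP_actual = Q̇_C/Ẇ = 3810/2120 = 1.797.
In absolute terms T_C = 263.15 K and T_H = 302.37 K, so ΔT = 39.22 K.
COP_Carnot = T_C/ΔT = 263.15/39.22 = 6.709.
η_II = COP_actual/COP_Carnot = 1.797/6.709 = 0.2679.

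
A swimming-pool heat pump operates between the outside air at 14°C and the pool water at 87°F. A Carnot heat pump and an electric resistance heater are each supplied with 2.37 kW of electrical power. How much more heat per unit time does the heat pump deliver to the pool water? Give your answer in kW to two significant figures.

41 kW

In absolute terms T_C = 287.15 K and T_H = 303.71 K, so ΔT = 16.56 K.
COP_Carnot = T_H/ΔT = 303.71/16.56 = 18.34.
The heat pump delivers Q̇_H = COP × Ẇ = 43.48 kW; the resistance heater delivers Ẇ = 2.370 kW.
Extra = (COP − 1)·Ẇ = 41.11 kW.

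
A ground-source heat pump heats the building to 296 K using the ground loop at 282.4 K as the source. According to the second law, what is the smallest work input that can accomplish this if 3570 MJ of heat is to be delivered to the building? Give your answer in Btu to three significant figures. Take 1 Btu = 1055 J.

The reservoir spacing is ΔT = 296 − 282.4 = 13.60 K.
The reversible limit is COP_HP = T_H/ΔT = 21.76, so W_min = Q_H/COP = Q_H·ΔT/T_H.
W_min = 3570 × 13.60/296.00 = 164.0 MJ = 155500 Btu.

155000 Btu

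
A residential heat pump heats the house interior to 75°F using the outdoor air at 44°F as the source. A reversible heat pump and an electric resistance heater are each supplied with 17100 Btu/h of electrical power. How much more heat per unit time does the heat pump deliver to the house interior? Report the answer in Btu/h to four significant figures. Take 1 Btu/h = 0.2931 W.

277800 Btu/h

In absolute terms T_C = 279.82 K and T_H = 297.04 K, so ΔT = 17.22 K.
COP_Carnot = T_H/ΔT = 297.04/17.22 = 17.25.
The heat pump delivers Q̇_H = COP × Ẇ = 294900 Btu/h; the resistance heater delivers Ẇ = 17100 Btu/h.
Extra = (COP − 1)·Ẇ = 277800 Btu/h.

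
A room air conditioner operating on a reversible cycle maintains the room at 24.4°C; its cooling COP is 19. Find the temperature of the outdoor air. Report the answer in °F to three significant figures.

104 °F

COP_R = T_C/(T_H − T_C) gives T_H − T_C = T_C/COP.
With T_C = 297.55 K, T_H = 297.55 × (1 + 1/19) = 313.21 K.
Converting, 313.21 K = 104.11°F.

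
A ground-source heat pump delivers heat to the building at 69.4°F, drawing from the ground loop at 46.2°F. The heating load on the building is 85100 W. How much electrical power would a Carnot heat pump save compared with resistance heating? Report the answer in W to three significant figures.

In absolute terms T_C = 281.04 K and T_H = 293.93 K, so ΔT = 12.89 K.
COP_Carnot = T_H/ΔT = 293.93/12.89 = 22.80.
Resistance heating needs Ẇ_res = Q̇_H = 85100 W; the reversible heat pump needs only Ẇ_hp = Q̇_H/COP = 3732 W.
Saving = 85100 − 3732 = 81370 W.

81400 W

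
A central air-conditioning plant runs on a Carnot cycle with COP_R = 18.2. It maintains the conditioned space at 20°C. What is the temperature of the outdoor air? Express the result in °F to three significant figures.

97.0 °F

COP_R = T_C/(T_H − T_C) gives T_H − T_C = T_C/COP.
With T_C = 293.15 K, T_H = 293.15 × (1 + 1/18.2) = 309.26 K.
Converting, 309.26 K = 96.99°F.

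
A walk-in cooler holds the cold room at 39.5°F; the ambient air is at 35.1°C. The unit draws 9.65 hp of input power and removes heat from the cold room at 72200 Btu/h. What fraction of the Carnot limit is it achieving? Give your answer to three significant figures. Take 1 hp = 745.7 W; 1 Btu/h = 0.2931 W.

0.328

Converting, Q̇_C = 72200 Btu/h = 28.38 hp, so COP_actual = Q̇_C/Ẇ = 28.38/9.650 = 2.941.
In absolute terms T_C = 277.32 K and T_H = 308.25 K, so ΔT = 30.93 K.
COP_Carnot = T_C/ΔT = 277.32/30.93 = 8.965.
η_II = COP_actual/COP_Carnot = 2.941/8.965 = 0.3280.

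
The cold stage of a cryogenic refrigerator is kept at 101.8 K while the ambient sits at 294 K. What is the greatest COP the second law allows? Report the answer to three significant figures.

0.530

The reservoir spacing is ΔT = 294 − 101.8 = 192.2 K.
For a reversible cycle, COP_Carnot = T_C/ΔT = 101.80/192.2 = 0.5297.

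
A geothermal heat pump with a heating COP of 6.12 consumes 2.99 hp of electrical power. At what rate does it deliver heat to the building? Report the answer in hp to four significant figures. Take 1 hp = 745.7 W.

18.30 hp

Q̇_H = COP_HP × Ẇ = 6.12 × 2.990 = 18.30 hp.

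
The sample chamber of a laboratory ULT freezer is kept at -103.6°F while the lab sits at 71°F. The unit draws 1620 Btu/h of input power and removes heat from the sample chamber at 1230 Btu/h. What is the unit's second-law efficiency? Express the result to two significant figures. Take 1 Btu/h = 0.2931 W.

0.37

COP_actual = Q̇_C/Ẇ = 1230/1620 = 0.7593.
In absolute terms T_C = 197.82 K and T_H = 294.82 K, so ΔT = 97.00 K.
COP_Carnot = T_C/ΔT = 197.82/97.00 = 2.039.
η_II = COP_actual/COP_Carnot = 0.7593/2.039 = 0.3723.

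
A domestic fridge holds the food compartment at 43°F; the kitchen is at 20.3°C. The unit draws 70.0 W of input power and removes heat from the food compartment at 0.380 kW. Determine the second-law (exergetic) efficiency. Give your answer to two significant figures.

Converting, Q̇_C = 0.3800 kW = 380.0 W, so COP_actual = Q̇_C/Ẇ = 380.0/70.00 = 5.429.
In absolute terms T_C = 279.26 K and T_H = 293.45 K, so ΔT = 14.19 K.
COP_Carnot = T_C/ΔT = 279.26/14.19 = 19.68.
η_II = COP_actual/COP_Carnot = 5.429/19.68 = 0.2758.

0.28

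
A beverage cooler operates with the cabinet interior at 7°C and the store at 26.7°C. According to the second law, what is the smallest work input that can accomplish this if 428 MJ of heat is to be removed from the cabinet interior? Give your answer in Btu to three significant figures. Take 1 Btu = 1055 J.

28500 Btu

In absolute terms T_C = 280.15 K and T_H = 299.85 K, so ΔT = 19.70 K.
The reversible limit is COP_R = T_C/ΔT = 14.22, so W_min = Q_C/COP = Q_C·ΔT/T_C.
W_min = 428.0 × 19.70/280.15 = 30.10 MJ = 28530 Btu.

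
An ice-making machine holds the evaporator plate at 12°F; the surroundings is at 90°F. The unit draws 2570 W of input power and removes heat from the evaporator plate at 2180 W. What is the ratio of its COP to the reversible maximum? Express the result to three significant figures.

COP_actual = Q̇_C/Ẇ = 2180/2570 = 0.8482.
In absolute terms T_C = 262.04 K and T_H = 305.37 K, so ΔT = 43.33 K.
COP_Carnot = T_C/ΔT = 262.04/43.33 = 6.047.
η_II = COP_actual/COP_Carnot = 0.8482/6.047 = 0.1403.

0.140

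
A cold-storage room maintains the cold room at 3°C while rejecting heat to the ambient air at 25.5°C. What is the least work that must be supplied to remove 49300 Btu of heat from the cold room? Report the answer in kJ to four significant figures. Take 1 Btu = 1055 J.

In absolute terms T_C = 276.15 K and T_H = 298.65 K, so ΔT = 22.50 K.
The reversible limit is COP_R = T_C/ΔT = 12.27, so W_min = Q_C/COP = Q_C·ΔT/T_C.
W_min = 49300 × 22.50/276.15 = 4017 Btu = 4238 kJ.

4238 kJ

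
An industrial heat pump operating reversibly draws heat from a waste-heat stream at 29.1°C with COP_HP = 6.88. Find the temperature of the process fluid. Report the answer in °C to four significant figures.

COP_HP = T_H/(T_H − T_C) rearranges to T_H = COP·T_C/(COP − 1).
With T_C = 302.25 K, T_H = 6.88 × 302.25/5.880 = 353.65 K.
Converting, 353.65 K = 80.50°C.

80.50 °C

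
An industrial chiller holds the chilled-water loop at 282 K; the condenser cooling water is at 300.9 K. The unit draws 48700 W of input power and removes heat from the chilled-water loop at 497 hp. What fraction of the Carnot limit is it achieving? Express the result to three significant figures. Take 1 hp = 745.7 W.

Converting, Q̇_C = 497.0 hp = 370600 W, so COP_actual = Q̇_C/Ẇ = 370600/48700 = 7.610.
The reservoir spacing is ΔT = 300.9 − 282 = 18.90 K.
COP_Carnot = T_C/ΔT = 282.00/18.90 = 14.92.
η_II = COP_actual/COP_Carnot = 7.610/14.92 = 0.5100.

0.510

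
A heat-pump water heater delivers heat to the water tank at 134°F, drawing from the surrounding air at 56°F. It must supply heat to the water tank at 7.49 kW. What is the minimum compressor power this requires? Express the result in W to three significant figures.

984 W

In absolute terms T_C = 286.48 K and T_H = 329.82 K, so ΔT = 43.33 K.
COP_Carnot = T_H/ΔT = 329.82/43.33 = 7.611.
Ẇ_min = Q̇/COP_Carnot = 7.490/7.611 = 0.9841 kW = 984.1 W.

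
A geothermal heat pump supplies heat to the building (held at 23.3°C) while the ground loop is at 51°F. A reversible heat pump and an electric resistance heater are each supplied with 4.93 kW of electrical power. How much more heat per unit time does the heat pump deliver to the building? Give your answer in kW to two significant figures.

110 kW

In absolute terms T_C = 283.71 K and T_H = 296.45 K, so ΔT = 12.74 K.
COP_Carnot = T_H/ΔT = 296.45/12.74 = 23.26.
The heat pump delivers Q̇_H = COP × Ẇ = 114.7 kW; the resistance heater delivers Ẇ = 4.930 kW.
Extra = (COP − 1)·Ẇ = 109.7 kW.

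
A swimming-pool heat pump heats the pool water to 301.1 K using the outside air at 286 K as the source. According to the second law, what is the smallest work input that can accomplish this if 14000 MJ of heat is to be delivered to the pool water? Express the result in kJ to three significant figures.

The reservoir spacing is ΔT = 301.1 − 286 = 15.10 K.
The reversible limit is COP_HP = T_H/ΔT = 19.94, so W_min = Q_H/COP = Q_H·ΔT/T_H.
W_min = 14000 × 15.10/301.10 = 702.1 MJ = 702100 kJ.

702000 kJ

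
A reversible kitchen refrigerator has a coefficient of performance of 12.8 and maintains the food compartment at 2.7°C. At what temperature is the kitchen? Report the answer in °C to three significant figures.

COP_R = T_C/(T_H − T_C) gives T_H − T_C = T_C/COP.
With T_C = 275.85 K, T_H = 275.85 × (1 + 1/12.8) = 297.40 K.
Converting, 297.40 K = 24.25°C.

24.3 °C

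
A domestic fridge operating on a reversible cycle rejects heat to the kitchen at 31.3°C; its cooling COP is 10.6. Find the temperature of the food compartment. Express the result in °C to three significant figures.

5.05 °C

For a Carnot refrigerator COP_R = T_C/(T_H − T_C), so T_C = COP·T_H/(1 + COP).
With T_H = 304.45 K, T_C = 10.6 × 304.45/11.60 = 278.20 K.
Converting, 278.20 K = 5.05°C.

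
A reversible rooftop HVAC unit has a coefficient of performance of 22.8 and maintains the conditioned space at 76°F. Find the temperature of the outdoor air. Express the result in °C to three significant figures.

37.5 °C

COP_R = T_C/(T_H − T_C) gives T_H − T_C = T_C/COP.
With T_C = 297.59 K, T_H = 297.59 × (1 + 1/22.8) = 310.65 K.
Converting, 310.65 K = 37.50°C.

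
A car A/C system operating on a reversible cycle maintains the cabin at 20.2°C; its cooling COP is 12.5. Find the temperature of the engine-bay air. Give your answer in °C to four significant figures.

43.67 °C

COP_R = T_C/(T_H − T_C) gives T_H − T_C = T_C/COP.
With T_C = 293.35 K, T_H = 293.35 × (1 + 1/12.5) = 316.82 K.
Converting, 316.82 K = 43.67°C.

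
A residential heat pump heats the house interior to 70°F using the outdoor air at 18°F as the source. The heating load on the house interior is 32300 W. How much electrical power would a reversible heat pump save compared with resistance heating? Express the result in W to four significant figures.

In absolute terms T_C = 265.37 K and T_H = 294.26 K, so ΔT = 28.89 K.
COP_Carnot = T_H/ΔT = 294.26/28.89 = 10.19.
Resistance heating needs Ẇ_res = Q̇_H = 32300 W; the reversible heat pump needs only Ẇ_hp = Q̇_H/COP = 3171 W.
Saving = 32300 − 3171 = 29130 W.

29130 W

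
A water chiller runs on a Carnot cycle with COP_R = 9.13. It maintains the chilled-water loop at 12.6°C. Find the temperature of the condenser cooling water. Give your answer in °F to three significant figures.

COP_R = T_C/(T_H − T_C) gives T_H − T_C = T_C/COP.
With T_C = 285.75 K, T_H = 285.75 × (1 + 1/9.13) = 317.05 K.
Converting, 317.05 K = 111.02°F.

111 °F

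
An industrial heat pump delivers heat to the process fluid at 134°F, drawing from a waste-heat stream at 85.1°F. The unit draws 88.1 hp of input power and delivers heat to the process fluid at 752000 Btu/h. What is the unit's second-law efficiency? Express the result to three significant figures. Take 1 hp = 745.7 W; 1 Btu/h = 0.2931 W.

Converting, Q̇_H = 752000 Btu/h = 295.6 hp, so COP_actual = Q̇_H/Ẇ = 295.6/88.10 = 3.355.
In absolute terms T_C = 302.65 K and T_H = 329.82 K, so ΔT = 27.17 K.
COP_Carnot = T_H/ΔT = 329.82/27.17 = 12.14.
η_II = COP_actual/COP_Carnot = 3.355/12.14 = 0.2763.

0.276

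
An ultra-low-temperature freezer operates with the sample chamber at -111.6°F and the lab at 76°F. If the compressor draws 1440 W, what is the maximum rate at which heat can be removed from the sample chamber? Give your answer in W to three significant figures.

2670 W

In absolute terms T_C = 193.37 K and T_H = 297.59 K, so ΔT = 104.2 K.
COP_Carnot = T_C/ΔT = 193.37/104.2 = 1.855.
Q̇_max = COP_Carnot × Ẇ = 1.855 × 1440 W = 2672 W.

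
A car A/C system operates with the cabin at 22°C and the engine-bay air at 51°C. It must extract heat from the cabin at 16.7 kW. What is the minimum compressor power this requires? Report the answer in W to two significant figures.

1600 W

In absolute terms T_C = 295.15 K and T_H = 324.15 K, so ΔT = 29.00 K.
COP_Carnot = T_C/ΔT = 295.15/29.00 = 10.18.
Ẇ_min = Q̇/COP_Carnot = 16.70/10.18 = 1.641 kW = 1641 W.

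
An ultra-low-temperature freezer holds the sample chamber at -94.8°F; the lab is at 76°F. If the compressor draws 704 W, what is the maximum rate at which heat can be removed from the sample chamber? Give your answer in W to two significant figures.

1500 W

In absolute terms T_C = 202.71 K and T_H = 297.59 K, so ΔT = 94.89 K.
COP_Carnot = T_C/ΔT = 202.71/94.89 = 2.136.
Q̇_max = COP_Carnot × Ẇ = 2.136 × 704.0 W = 1504 W.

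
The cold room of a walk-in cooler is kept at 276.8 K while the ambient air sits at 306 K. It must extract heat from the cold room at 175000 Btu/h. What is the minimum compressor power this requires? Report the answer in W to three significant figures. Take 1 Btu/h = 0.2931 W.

5410 W

The reservoir spacing is ΔT = 306 − 276.8 = 29.20 K.
COP_Carnot = T_C/ΔT = 276.80/29.20 = 9.479.
Ẇ_min = Q̇/COP_Carnot = 175000/9.479 = 18460 Btu/h = 5411 W.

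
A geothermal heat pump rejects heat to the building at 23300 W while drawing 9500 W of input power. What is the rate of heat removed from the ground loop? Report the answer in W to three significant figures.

13800 W

For a cyclic device the first law requires Q̇_H = Q̇_C + Ẇ.
Q̇_C = Q̇_H − Ẇ = 13800 W.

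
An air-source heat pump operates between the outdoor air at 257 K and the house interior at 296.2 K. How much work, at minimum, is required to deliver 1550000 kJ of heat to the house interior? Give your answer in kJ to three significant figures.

The reservoir spacing is ΔT = 296.2 − 257 = 39.20 K.
The reversible limit is COP_HP = T_H/ΔT = 7.556, so W_min = Q_H/COP = Q_H·ΔT/T_H.
W_min = 1550000 × 39.20/296.20 = 205100 kJ.

205000 kJ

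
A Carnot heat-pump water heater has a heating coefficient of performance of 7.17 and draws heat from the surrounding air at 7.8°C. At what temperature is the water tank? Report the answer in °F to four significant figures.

COP_HP = T_H/(T_H − T_C) rearranges to T_H = COP·T_C/(COP − 1).
With T_C = 280.95 K, T_H = 7.17 × 280.95/6.170 = 326.48 K.
Converting, 326.48 K = 128.00°F.

128.0 °F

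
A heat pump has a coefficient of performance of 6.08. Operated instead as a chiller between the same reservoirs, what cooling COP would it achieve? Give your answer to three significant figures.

5.08

Since Q_H = Q_C + W for any cycle, COP_R = Q_C/W = Q_H/W − 1.
COP_R = 6.08 − 1 = 5.08.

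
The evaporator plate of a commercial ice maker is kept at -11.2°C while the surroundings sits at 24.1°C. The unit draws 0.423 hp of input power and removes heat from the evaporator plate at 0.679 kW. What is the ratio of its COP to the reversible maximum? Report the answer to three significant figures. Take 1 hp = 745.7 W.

0.290

Converting, Q̇_C = 0.6790 kW = 0.9106 hp, so COP_actual = Q̇_C/Ẇ = 0.9106/0.4230 = 2.153.
In absolute terms T_C = 261.95 K and T_H = 297.25 K, so ΔT = 35.30 K.
COP_Carnot = T_C/ΔT = 261.95/35.30 = 7.421.
η_II = COP_actual/COP_Carnot = 2.153/7.421 = 0.2901.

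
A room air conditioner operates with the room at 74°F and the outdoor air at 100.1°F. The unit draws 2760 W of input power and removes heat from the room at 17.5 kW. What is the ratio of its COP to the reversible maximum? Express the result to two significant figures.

0.31

Converting, Q̇_C = 17.50 kW = 17500 W, so COP_actual = Q̇_C/Ẇ = 17500/2760 = 6.341.
In absolute terms T_C = 296.48 K and T_H = 310.98 K, so ΔT = 14.50 K.
COP_Carnot = T_C/ΔT = 296.48/14.50 = 20.45.
η_II = COP_actual/COP_Carnot = 6.341/20.45 = 0.3101.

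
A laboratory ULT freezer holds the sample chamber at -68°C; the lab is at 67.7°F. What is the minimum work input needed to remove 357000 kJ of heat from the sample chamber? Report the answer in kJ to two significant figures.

In absolute terms T_C = 205.15 K and T_H = 292.98 K, so ΔT = 87.83 K.
The reversible limit is COP_R = T_C/ΔT = 2.336, so W_min = Q_C/COP = Q_C·ΔT/T_C.
W_min = 357000 × 87.83/205.15 = 152800 kJ.

150000 kJ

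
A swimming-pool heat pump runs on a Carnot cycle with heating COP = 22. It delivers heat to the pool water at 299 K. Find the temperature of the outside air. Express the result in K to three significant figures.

COP_HP = T_H/(T_H − T_C) gives T_H − T_C = T_H/COP.
With T_H = 299.00 K, T_C = 299.00 × (1 − 1/22) = 285.41 K.

285 K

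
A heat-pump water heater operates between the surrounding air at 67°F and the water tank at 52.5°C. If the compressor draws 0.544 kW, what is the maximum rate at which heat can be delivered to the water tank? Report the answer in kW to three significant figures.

In absolute terms T_C = 292.59 K and T_H = 325.65 K, so ΔT = 33.06 K.
COP_Carnot = T_H/ΔT = 325.65/33.06 = 9.852.
Q̇_max = COP_Carnot × Ẇ = 9.852 × 0.5440 kW = 5.359 kW.

5.36 kW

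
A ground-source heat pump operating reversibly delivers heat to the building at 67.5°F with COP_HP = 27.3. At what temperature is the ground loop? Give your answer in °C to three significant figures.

COP_HP = T_H/(T_H − T_C) gives T_H − T_C = T_H/COP.
With T_H = 292.87 K, T_C = 292.87 × (1 − 1/27.3) = 282.14 K.
Converting, 282.14 K = 8.99°C.

8.99 °C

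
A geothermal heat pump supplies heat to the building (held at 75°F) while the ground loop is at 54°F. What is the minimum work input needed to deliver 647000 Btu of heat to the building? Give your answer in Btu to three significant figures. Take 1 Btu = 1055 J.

25400 Btu

In absolute terms T_C = 285.37 K and T_H = 297.04 K, so ΔT = 11.67 K.
The reversible limit is COP_HP = T_H/ΔT = 25.46, so W_min = Q_H/COP = Q_H·ΔT/T_H.
W_min = 647000 × 11.67/297.04 = 25410 Btu.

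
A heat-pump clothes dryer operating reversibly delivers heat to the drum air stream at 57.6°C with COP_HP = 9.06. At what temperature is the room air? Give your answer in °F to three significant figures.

COP_HP = T_H/(T_H − T_C) gives T_H − T_C = T_H/COP.
With T_H = 330.75 K, T_C = 330.75 × (1 − 1/9.06) = 294.24 K.
Converting, 294.24 K = 69.97°F.

70.0 °F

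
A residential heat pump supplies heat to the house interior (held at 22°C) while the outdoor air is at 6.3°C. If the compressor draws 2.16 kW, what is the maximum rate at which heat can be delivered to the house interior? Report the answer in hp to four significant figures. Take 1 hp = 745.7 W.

54.45 hp

In absolute terms T_C = 279.45 K and T_H = 295.15 K, so ΔT = 15.70 K.
COP_Carnot = T_H/ΔT = 295.15/15.70 = 18.80.
Q̇_max = COP_Carnot × Ẇ = 18.80 × 2.160 kW = 40.61 kW = 54.45 hp.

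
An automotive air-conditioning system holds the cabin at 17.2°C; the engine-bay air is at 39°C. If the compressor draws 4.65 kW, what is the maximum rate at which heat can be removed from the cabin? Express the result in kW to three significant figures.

61.9 kW

In absolute terms T_C = 290.35 K and T_H = 312.15 K, so ΔT = 21.80 K.
COP_Carnot = T_C/ΔT = 290.35/21.80 = 13.32.
Q̇_max = COP_Carnot × Ẇ = 13.32 × 4.650 kW = 61.93 kW.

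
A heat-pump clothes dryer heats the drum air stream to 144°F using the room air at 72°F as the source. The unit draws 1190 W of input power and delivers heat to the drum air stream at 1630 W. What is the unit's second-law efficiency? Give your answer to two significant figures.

COP_actual = Q̇_H/Ẇ = 1630/1190 = 1.370.
In absolute terms T_C = 295.37 K and T_H = 335.37 K, so ΔT = 40.00 K.
COP_Carnot = T_H/ΔT = 335.37/40.00 = 8.384.
η_II = COP_actual/COP_Carnot = 1.370/8.384 = 0.1634.

0.16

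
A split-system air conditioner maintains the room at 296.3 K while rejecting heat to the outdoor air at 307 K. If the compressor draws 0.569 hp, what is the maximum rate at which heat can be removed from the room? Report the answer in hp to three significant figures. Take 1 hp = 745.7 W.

15.8 hp

The reservoir spacing is ΔT = 307 − 296.3 = 10.70 K.
COP_Carnot = T_C/ΔT = 296.30/10.70 = 27.69.
Q̇_max = COP_Carnot × Ẇ = 27.69 × 0.5690 hp = 15.76 hp.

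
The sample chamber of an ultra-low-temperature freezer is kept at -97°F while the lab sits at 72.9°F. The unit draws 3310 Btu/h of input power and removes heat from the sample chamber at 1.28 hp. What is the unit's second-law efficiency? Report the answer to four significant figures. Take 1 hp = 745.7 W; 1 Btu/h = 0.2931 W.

Converting, Q̇_C = 1.280 hp = 3257 Btu/h, so COP_actual = Q̇_C/Ẇ = 3257/3310 = 0.9839.
In absolute terms T_C = 201.48 K and T_H = 295.87 K, so ΔT = 94.39 K.
COP_Carnot = T_C/ΔT = 201.48/94.39 = 2.135.
η_II = COP_actual/COP_Carnot = 0.9839/2.135 = 0.4609.

0.4609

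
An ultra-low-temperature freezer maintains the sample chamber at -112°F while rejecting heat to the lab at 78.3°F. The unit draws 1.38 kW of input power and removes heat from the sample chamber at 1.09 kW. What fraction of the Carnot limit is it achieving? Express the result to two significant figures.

COP_actual = Q̇_C/Ẇ = 1.090/1.380 = 0.7899.
In absolute terms T_C = 193.15 K and T_H = 298.87 K, so ΔT = 105.7 K.
COP_Carnot = T_C/ΔT = 193.15/105.7 = 1.827.
η_II = COP_actual/COP_Carnot = 0.7899/1.827 = 0.4323.

0.43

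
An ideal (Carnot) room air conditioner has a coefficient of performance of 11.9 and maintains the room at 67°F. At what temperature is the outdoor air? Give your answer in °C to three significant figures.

44.0 °C

COP_R = T_C/(T_H − T_C) gives T_H − T_C = T_C/COP.
With T_C = 292.59 K, T_H = 292.59 × (1 + 1/11.9) = 317.18 K.
Converting, 317.18 K = 44.03°C.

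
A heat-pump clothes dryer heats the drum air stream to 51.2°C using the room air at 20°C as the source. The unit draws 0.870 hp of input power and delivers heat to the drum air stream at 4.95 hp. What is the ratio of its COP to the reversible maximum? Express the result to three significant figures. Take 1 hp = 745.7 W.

0.547

COP_actual = Q̇_H/Ẇ = 4.950/0.8700 = 5.690.
In absolute terms T_C = 293.15 K and T_H = 324.35 K, so ΔT = 31.20 K.
COP_Carnot = T_H/ΔT = 324.35/31.20 = 10.40.
η_II = COP_actual/COP_Carnot = 5.690/10.40 = 0.5473.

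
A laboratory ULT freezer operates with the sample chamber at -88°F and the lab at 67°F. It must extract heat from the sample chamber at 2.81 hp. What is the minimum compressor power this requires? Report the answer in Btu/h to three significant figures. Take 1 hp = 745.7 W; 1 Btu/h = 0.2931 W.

In absolute terms T_C = 206.48 K and T_H = 292.59 K, so ΔT = 86.11 K.
COP_Carnot = T_C/ΔT = 206.48/86.11 = 2.398.
Ẇ_min = Q̇/COP_Carnot = 2.810/2.398 = 1.172 hp = 2981 Btu/h.

2980 Btu/h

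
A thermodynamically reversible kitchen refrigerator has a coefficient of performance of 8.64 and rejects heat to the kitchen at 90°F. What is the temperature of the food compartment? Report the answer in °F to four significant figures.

For a Carnot refrigerator COP_R = T_C/(T_H − T_C), so T_C = COP·T_H/(1 + COP).
With T_H = 305.37 K, T_C = 8.64 × 305.37/9.640 = 273.69 K.
Converting, 273.69 K = 32.98°F.

32.98 °F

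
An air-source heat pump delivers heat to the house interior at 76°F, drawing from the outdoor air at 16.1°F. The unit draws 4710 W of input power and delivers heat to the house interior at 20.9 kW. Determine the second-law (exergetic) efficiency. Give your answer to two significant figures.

Converting, Q̇_H = 20.90 kW = 20900 W, so COP_actual = Q̇_H/Ẇ = 20900/4710 = 4.437.
In absolute terms T_C = 264.32 K and T_H = 297.59 K, so ΔT = 33.28 K.
COP_Carnot = T_H/ΔT = 297.59/33.28 = 8.943.
η_II = COP_actual/COP_Carnot = 4.437/8.943 = 0.4962.

0.50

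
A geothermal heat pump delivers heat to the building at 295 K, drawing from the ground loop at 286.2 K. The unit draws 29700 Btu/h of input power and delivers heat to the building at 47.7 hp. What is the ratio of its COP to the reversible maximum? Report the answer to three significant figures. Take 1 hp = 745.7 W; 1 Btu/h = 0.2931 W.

0.122

Converting, Q̇_H = 47.70 hp = 121400 Btu/h, so COP_actual = Q̇_H/Ẇ = 121400/29700 = 4.086.
The reservoir spacing is ΔT = 295 − 286.2 = 8.800 K.
COP_Carnot = T_H/ΔT = 295.00/8.800 = 33.52.
η_II = COP_actual/COP_Carnot = 4.086/33.52 = 0.1219.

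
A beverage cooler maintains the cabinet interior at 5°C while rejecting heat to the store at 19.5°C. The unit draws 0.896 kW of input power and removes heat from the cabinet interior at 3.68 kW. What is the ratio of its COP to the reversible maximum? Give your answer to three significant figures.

COP_actual = Q̇_C/Ẇ = 3.680/0.8960 = 4.107.
In absolute terms T_C = 278.15 K and T_H = 292.65 K, so ΔT = 14.50 K.
COP_Carnot = T_C/ΔT = 278.15/14.50 = 19.18.
η_II = COP_actual/COP_Carnot = 4.107/19.18 = 0.2141.

0.214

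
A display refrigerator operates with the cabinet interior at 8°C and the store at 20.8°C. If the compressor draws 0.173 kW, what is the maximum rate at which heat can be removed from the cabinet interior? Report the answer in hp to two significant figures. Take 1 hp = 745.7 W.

In absolute terms T_C = 281.15 K and T_H = 293.95 K, so ΔT = 12.80 K.
COP_Carnot = T_C/ΔT = 281.15/12.80 = 21.96.
Q̇_max = COP_Carnot × Ẇ = 21.96 × 0.1730 kW = 3.800 kW = 5.096 hp.

5.1 hp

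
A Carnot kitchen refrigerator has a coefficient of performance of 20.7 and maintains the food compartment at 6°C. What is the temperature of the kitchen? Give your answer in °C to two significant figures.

19 °C

COP_R = T_C/(T_H − T_C) gives T_H − T_C = T_C/COP.
With T_C = 279.15 K, T_H = 279.15 × (1 + 1/20.7) = 292.64 K.
Converting, 292.64 K = 19.49°C.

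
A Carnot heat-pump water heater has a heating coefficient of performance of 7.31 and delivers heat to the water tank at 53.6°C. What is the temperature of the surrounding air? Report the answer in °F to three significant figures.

COP_HP = T_H/(T_H − T_C) gives T_H − T_C = T_H/COP.
With T_H = 326.75 K, T_C = 326.75 × (1 − 1/7.31) = 282.05 K.
Converting, 282.05 K = 48.02°F.

48.0 °F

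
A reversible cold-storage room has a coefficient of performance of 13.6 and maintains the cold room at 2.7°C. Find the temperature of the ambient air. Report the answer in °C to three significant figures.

COP_R = T_C/(T_H − T_C) gives T_H − T_C = T_C/COP.
With T_C = 275.85 K, T_H = 275.85 × (1 + 1/13.6) = 296.13 K.
Converting, 296.13 K = 22.98°C.

23.0 °C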